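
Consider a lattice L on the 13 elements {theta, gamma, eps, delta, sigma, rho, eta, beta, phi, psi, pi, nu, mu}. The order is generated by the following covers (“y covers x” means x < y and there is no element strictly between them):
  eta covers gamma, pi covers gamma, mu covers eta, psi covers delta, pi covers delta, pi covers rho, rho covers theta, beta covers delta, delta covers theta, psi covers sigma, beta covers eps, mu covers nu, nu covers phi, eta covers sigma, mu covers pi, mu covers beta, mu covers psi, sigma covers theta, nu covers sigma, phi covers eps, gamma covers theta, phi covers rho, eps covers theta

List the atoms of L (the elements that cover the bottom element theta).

delta, eps, gamma, rho, sigma

The atoms are exactly the elements that cover theta: delta, eps, gamma, rho, sigma.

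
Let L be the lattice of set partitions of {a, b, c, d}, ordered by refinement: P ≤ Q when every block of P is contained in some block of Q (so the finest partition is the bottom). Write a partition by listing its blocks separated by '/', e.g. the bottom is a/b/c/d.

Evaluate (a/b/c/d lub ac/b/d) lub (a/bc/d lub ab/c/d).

a/b/c/d ∨ ac/b/d = ac/b/d
a/bc/d ∨ ab/c/d = abc/d
ac/b/d ∨ abc/d = abc/d

abc/d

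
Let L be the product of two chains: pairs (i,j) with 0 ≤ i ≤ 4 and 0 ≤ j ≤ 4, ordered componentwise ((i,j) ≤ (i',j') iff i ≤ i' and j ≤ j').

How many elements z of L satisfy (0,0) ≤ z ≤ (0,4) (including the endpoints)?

5

The interval [(0,0), (0,4)] = {(0,0), (0,1), (0,2), (0,3), (0,4)}, which has 5 elements.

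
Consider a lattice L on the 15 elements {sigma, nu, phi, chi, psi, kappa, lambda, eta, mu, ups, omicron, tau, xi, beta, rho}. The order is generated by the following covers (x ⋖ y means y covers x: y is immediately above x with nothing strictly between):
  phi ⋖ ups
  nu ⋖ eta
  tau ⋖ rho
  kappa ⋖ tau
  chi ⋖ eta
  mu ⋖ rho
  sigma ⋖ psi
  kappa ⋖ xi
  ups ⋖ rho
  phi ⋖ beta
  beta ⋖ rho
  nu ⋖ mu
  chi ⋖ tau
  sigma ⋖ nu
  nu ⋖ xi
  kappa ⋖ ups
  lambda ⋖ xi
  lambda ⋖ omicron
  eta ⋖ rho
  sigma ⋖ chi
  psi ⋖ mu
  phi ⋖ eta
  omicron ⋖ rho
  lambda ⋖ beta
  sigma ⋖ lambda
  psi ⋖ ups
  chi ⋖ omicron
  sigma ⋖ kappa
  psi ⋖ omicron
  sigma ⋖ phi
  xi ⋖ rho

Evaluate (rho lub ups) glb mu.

mu

rho ∨ ups = rho
rho ∧ mu = mu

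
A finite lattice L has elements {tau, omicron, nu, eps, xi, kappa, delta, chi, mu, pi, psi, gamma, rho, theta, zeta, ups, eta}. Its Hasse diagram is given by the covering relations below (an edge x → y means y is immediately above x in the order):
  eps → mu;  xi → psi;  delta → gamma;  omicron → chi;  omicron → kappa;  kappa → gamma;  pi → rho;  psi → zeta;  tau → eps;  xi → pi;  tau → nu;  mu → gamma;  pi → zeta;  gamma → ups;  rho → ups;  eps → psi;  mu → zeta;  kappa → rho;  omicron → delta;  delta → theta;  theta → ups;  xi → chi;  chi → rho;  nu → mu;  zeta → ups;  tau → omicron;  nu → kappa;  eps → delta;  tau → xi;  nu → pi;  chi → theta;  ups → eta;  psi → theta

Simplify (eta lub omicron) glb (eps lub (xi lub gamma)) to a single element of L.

ups

eta ∨ omicron = eta
xi ∨ gamma = ups
eps ∨ ups = ups
eta ∧ ups = ups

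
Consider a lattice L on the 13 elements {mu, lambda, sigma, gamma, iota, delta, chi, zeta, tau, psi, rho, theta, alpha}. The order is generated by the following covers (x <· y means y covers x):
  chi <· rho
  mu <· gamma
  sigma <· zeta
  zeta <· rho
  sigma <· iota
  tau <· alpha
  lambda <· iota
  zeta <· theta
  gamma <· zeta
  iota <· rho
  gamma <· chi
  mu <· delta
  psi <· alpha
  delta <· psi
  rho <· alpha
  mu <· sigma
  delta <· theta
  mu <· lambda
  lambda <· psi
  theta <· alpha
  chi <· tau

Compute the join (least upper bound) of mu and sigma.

sigma

Common upper bounds of {mu, sigma}: alpha, iota, rho, sigma, theta, zeta.
The least among these is sigma.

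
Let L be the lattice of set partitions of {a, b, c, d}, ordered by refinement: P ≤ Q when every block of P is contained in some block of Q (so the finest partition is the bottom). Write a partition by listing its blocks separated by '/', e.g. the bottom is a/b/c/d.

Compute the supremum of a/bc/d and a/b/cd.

The join of a/bc/d and a/b/cd merges any blocks that overlap across the partitions, giving a/bcd.

a/bcd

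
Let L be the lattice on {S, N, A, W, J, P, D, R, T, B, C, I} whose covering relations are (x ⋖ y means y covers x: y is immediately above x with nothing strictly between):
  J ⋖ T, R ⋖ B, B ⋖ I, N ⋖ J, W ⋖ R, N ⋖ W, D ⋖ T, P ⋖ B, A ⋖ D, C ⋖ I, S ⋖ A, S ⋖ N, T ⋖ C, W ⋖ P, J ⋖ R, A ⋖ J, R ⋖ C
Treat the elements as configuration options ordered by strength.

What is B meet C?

R

Common lower bounds of {B, C}: A, J, N, R, S, W.
The greatest among these is R.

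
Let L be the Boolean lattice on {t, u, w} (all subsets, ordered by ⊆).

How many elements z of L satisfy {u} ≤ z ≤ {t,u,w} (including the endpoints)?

The interval [{u}, {t,u,w}] = {{t,u,w}, {t,u}, {u,w}, {u}}, which has 4 elements.

4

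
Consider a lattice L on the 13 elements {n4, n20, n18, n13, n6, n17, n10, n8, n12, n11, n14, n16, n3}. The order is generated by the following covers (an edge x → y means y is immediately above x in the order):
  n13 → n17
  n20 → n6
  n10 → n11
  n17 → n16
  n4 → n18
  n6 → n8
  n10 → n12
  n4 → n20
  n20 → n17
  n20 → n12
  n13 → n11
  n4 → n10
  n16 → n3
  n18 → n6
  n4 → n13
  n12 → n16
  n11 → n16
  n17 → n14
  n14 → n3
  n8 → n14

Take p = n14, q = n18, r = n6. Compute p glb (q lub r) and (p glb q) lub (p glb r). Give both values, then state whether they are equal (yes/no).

q lub r = n6, so p glb (q lub r) = n14 glb n6 = n6.
p glb q = n18 and p glb r = n6, so (p glb q) lub (p glb r) = n18 lub n6 = n6.
Equal: yes.

n6; n6; yes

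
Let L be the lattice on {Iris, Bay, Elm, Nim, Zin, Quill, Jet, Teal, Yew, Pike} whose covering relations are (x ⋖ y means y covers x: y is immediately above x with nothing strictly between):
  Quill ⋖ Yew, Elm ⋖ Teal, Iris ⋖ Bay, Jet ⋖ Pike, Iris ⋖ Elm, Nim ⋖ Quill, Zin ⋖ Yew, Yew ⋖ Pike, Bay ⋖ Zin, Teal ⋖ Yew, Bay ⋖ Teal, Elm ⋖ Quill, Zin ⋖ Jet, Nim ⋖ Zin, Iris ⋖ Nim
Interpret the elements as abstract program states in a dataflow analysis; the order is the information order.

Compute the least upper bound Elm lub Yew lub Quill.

Yew

Common upper bounds of {Elm, Yew, Quill}: Pike, Yew.
The least among these is Yew.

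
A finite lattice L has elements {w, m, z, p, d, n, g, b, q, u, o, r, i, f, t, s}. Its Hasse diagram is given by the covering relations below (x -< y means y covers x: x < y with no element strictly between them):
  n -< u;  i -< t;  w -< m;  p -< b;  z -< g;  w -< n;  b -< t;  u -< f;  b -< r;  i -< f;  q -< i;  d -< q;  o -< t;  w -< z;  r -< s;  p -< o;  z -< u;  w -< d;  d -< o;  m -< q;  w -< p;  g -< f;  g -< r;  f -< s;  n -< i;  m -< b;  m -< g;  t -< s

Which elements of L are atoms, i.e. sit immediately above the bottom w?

d, m, n, p, z

The atoms are exactly the elements that cover w: d, m, n, p, z.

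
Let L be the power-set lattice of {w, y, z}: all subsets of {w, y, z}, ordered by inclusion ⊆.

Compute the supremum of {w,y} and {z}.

Under ⊆, join is union: {w,y} ∪ {z} = {w,y,z}.

{w,y,z}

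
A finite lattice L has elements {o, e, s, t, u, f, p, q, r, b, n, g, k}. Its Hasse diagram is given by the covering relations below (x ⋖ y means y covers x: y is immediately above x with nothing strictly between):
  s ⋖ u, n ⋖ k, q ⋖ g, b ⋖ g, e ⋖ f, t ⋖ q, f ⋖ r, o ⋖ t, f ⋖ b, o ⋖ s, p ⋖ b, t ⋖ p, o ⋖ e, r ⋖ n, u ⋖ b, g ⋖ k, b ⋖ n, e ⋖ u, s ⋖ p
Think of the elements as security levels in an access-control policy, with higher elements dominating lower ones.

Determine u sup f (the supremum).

Common upper bounds of {u, f}: b, g, k, n.
The least among these is b.

b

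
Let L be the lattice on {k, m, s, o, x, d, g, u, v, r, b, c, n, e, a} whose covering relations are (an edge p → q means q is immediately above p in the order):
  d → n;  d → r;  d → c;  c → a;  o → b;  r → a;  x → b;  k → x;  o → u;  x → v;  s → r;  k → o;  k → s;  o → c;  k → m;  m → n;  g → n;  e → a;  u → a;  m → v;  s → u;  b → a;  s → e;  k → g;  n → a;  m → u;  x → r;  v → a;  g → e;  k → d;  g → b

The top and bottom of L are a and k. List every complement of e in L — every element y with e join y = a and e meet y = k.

c, d, m, o, v, x

Need y with e ∨ y = a and e ∧ y = k.
Checking each element gives: c, d, m, o, v, x.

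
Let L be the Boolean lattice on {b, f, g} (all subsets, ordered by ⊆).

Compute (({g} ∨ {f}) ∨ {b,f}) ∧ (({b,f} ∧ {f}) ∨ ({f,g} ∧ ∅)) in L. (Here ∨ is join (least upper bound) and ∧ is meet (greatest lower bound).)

{f}

{g} ∨ {f} = {f,g}
{f,g} ∨ {b,f} = {b,f,g}
{b,f} ∧ {f} = {f}
{f,g} ∧ ∅ = ∅
{f} ∨ ∅ = {f}
{b,f,g} ∧ {f} = {f}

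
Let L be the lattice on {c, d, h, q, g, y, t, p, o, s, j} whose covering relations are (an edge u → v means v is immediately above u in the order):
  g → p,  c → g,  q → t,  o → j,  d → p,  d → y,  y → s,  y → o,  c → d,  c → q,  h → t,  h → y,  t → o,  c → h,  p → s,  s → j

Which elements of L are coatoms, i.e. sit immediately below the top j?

o, s

The coatoms are exactly the elements covered by j: o, s.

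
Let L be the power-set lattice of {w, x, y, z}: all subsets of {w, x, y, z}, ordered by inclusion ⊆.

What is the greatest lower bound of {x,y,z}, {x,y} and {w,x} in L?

{x}

Common lower bounds of {{x,y,z}, {x,y}, {w,x}}: {x}, ∅.
The greatest among these is {x}.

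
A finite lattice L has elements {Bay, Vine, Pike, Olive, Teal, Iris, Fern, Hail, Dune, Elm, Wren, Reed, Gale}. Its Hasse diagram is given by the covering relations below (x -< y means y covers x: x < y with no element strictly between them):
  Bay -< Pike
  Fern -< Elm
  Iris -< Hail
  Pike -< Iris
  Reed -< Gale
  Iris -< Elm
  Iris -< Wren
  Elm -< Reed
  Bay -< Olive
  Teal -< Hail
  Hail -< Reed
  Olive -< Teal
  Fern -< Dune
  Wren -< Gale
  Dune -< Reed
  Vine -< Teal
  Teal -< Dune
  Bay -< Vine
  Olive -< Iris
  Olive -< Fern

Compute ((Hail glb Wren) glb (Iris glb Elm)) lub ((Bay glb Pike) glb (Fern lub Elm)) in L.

Hail ∧ Wren = Iris
Iris ∧ Elm = Iris
Iris ∧ Iris = Iris
Bay ∧ Pike = Bay
Fern ∨ Elm = Elm
Bay ∧ Elm = Bay
Iris ∨ Bay = Iris

Iris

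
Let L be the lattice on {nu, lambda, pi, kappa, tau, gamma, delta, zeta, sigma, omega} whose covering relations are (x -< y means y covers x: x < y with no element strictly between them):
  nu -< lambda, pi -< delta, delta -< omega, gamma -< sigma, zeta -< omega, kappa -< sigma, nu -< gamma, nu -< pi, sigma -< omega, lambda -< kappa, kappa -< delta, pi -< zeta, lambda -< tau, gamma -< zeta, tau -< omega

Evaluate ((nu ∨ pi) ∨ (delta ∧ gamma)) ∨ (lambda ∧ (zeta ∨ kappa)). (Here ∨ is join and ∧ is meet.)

delta

nu ∨ pi = pi
delta ∧ gamma = nu
pi ∨ nu = pi
zeta ∨ kappa = omega
lambda ∧ omega = lambda
pi ∨ lambda = delta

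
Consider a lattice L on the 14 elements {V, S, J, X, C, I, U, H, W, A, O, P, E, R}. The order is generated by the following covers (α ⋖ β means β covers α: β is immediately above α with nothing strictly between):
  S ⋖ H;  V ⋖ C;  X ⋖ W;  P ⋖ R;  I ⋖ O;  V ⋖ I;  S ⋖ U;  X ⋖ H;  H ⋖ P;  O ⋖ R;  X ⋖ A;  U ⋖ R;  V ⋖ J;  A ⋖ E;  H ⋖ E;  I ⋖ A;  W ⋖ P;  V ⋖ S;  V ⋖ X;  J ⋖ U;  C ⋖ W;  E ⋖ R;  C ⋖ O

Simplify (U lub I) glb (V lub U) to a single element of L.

U

U ∨ I = R
V ∨ U = U
R ∧ U = U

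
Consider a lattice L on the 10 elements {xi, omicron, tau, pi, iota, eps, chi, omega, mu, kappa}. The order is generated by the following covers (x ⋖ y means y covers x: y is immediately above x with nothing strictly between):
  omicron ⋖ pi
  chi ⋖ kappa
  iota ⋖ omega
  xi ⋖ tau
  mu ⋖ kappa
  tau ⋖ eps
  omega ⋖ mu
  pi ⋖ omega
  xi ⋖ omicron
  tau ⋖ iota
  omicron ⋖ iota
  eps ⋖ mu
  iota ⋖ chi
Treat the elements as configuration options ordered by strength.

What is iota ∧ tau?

tau

Common lower bounds of {iota, tau}: tau, xi.
The greatest among these is tau.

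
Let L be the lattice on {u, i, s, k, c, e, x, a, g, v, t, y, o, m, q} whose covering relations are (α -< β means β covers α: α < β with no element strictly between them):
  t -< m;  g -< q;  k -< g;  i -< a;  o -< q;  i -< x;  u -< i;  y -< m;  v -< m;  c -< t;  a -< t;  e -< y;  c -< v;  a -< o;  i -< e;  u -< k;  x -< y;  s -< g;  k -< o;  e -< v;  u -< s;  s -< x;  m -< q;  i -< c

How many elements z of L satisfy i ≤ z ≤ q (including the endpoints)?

The interval [i, q] = {a, c, e, i, m, o, q, t, v, x, y}, which has 11 elements.

11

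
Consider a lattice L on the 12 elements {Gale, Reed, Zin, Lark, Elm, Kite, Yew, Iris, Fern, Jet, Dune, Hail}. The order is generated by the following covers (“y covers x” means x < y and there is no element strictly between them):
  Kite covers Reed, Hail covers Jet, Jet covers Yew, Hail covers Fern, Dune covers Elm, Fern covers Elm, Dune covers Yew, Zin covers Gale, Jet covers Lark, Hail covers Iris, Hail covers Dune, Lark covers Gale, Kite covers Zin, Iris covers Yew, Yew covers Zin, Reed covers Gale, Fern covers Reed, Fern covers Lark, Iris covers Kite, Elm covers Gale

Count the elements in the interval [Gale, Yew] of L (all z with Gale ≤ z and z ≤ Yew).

The interval [Gale, Yew] = {Gale, Yew, Zin}, which has 3 elements.

3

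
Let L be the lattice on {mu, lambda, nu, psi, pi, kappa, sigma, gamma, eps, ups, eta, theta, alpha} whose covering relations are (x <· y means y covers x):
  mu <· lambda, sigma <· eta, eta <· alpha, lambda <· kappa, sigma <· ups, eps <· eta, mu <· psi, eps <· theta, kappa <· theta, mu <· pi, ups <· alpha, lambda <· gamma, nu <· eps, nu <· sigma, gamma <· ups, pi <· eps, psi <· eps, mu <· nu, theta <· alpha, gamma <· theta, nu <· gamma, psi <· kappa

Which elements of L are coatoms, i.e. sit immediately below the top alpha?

The coatoms are exactly the elements covered by alpha: eta, theta, ups.

eta, theta, ups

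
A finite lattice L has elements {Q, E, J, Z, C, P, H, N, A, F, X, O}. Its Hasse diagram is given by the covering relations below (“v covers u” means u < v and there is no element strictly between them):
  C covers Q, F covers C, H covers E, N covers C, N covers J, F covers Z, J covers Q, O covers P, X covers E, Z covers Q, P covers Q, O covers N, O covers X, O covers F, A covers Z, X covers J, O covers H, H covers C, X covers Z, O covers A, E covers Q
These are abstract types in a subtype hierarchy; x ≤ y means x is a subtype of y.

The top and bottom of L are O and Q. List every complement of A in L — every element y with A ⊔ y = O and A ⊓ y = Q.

Need y with A ∨ y = O and A ∧ y = Q.
Checking each element gives: C, E, H, J, N, P.

C, E, H, J, N, P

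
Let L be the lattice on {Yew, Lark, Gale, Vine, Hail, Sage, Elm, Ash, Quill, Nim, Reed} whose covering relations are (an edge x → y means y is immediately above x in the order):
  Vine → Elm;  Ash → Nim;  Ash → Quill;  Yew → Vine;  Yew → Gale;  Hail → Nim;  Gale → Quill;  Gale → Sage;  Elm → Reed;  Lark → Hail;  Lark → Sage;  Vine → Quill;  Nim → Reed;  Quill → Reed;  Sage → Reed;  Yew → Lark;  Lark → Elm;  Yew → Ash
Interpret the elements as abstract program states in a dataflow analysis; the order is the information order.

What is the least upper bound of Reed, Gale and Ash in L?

Common upper bounds of {Reed, Gale, Ash}: Reed.
The least among these is Reed.

Reed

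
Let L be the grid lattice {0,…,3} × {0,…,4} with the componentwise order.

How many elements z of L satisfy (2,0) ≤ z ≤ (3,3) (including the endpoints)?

The interval [(2,0), (3,3)] = {(2,0), (2,1), (2,2), (2,3), (3,0), (3,1), (3,2), (3,3)}, which has 8 elements.

8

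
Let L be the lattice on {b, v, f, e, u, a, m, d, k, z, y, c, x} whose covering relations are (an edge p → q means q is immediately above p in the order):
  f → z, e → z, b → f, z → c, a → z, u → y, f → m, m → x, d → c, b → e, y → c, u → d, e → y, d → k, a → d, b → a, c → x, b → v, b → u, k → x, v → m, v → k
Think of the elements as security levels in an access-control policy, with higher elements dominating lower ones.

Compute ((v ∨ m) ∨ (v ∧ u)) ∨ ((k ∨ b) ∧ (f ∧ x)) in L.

v ∨ m = m
v ∧ u = b
m ∨ b = m
k ∨ b = k
f ∧ x = f
k ∧ f = b
m ∨ b = m

m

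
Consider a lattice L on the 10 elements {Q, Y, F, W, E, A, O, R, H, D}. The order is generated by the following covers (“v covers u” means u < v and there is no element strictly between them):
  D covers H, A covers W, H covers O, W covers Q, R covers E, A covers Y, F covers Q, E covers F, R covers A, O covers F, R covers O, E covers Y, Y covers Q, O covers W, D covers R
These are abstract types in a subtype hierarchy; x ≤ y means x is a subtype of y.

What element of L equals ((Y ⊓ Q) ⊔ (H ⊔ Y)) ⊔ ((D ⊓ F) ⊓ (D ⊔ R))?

Y ∧ Q = Q
H ∨ Y = D
Q ∨ D = D
D ∧ F = F
D ∨ R = D
F ∧ D = F
D ∨ F = D

D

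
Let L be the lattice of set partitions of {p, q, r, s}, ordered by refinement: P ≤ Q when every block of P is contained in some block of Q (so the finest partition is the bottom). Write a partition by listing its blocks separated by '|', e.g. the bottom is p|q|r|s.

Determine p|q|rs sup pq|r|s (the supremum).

pq|rs

The join of p|q|rs and pq|r|s merges any blocks that overlap across the partitions, giving pq|rs.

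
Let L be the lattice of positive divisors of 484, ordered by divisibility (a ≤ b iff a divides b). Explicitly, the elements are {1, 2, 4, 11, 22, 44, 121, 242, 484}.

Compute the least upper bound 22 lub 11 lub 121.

In the divisibility order, the join is the least common multiple: lcm(22, 11, 121) = 242.

242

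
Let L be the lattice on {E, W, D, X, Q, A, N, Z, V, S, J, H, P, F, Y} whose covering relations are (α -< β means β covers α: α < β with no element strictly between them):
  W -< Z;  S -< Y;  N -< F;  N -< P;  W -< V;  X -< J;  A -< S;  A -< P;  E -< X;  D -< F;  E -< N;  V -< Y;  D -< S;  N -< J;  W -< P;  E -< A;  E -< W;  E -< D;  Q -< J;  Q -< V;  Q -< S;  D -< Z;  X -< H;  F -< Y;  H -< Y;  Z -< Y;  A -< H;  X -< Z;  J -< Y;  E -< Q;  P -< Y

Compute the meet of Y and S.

Common lower bounds of {Y, S}: A, D, E, Q, S.
The greatest among these is S.

S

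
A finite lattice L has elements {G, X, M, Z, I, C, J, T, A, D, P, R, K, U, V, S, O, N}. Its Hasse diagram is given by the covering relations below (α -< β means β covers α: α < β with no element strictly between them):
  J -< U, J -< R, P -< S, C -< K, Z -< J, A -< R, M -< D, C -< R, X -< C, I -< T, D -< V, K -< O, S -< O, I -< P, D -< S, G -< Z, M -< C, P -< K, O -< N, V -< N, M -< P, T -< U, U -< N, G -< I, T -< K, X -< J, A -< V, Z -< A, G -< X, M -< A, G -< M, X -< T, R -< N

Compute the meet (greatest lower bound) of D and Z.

G

Common lower bounds of {D, Z}: G.
The greatest among these is G.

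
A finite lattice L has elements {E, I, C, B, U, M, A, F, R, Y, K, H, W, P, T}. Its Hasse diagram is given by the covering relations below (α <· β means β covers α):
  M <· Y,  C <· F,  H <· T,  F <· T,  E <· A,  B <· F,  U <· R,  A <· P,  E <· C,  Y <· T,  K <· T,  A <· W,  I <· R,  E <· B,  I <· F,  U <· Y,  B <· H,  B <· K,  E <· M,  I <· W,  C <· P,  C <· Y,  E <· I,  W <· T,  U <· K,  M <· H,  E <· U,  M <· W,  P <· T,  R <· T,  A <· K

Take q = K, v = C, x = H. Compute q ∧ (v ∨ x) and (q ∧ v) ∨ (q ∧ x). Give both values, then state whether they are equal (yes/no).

K; B; no

v ∨ x = T, so q ∧ (v ∨ x) = K ∧ T = K.
q ∧ v = E and q ∧ x = B, so (q ∧ v) ∨ (q ∧ x) = E ∨ B = B.
Equal: no.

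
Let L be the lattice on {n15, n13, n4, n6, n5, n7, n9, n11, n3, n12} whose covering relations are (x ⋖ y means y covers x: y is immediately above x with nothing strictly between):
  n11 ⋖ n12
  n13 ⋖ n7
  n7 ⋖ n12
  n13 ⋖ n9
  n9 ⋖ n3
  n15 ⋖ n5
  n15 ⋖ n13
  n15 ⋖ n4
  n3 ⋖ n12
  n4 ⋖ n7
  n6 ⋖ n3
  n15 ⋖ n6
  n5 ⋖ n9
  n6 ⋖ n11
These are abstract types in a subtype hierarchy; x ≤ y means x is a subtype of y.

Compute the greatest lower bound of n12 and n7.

n7

Common lower bounds of {n12, n7}: n13, n15, n4, n7.
The greatest among these is n7.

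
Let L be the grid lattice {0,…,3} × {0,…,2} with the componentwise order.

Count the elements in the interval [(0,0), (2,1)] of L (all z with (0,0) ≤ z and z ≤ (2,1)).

The interval [(0,0), (2,1)] = {(0,0), (0,1), (1,0), (1,1), (2,0), (2,1)}, which has 6 elements.

6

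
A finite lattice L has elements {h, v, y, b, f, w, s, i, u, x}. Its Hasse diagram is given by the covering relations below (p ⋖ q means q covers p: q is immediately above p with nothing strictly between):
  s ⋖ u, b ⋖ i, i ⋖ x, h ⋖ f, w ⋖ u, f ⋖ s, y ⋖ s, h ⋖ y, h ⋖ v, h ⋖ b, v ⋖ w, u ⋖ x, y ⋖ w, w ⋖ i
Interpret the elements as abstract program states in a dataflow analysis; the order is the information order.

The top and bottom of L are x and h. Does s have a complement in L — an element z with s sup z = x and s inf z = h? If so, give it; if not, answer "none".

b

Need z with s ∨ z = x and s ∧ z = h.
Checking each element gives: b.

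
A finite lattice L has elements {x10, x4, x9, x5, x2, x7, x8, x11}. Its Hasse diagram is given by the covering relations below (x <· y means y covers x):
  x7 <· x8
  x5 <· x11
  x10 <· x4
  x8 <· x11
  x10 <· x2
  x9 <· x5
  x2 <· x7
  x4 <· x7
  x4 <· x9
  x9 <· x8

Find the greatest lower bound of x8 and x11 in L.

Common lower bounds of {x8, x11}: x10, x2, x4, x7, x8, x9.
The greatest among these is x8.

x8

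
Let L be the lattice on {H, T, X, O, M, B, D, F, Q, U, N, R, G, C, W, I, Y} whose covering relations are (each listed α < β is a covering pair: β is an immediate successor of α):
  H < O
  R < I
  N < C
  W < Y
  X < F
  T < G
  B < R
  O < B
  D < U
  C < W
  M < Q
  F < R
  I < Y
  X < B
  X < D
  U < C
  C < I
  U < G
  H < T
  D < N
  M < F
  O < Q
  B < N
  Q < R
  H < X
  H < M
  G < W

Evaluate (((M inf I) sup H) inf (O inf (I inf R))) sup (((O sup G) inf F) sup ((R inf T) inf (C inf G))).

X

M ∧ I = M
M ∨ H = M
I ∧ R = R
O ∧ R = O
M ∧ O = H
O ∨ G = W
W ∧ F = X
R ∧ T = H
C ∧ G = U
H ∧ U = H
X ∨ H = X
H ∨ X = X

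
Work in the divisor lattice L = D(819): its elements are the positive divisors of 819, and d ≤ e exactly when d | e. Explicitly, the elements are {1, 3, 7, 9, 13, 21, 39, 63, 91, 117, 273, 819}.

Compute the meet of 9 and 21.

3

In the divisibility order, the meet is the greatest common divisor: gcd(9, 21) = 3.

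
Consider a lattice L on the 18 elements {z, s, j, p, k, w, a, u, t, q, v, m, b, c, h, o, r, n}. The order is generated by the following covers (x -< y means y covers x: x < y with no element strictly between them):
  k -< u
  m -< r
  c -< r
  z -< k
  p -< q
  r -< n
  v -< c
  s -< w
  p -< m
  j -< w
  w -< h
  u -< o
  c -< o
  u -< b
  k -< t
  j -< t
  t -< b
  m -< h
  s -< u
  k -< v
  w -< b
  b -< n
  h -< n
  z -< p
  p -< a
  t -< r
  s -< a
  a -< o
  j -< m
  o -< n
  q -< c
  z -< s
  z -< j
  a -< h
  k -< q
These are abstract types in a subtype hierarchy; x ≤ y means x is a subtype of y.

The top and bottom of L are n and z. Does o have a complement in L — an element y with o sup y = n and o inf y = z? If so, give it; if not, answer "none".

Need y with o ∨ y = n and o ∧ y = z.
Checking each element gives: j.

j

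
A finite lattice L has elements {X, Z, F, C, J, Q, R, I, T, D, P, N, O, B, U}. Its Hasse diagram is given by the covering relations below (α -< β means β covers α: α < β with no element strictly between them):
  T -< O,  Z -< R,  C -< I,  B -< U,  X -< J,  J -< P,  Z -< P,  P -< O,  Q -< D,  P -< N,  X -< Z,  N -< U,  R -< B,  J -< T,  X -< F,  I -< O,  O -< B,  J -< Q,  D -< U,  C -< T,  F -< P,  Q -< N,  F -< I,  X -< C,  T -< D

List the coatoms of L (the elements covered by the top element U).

B, D, N

The coatoms are exactly the elements covered by U: B, D, N.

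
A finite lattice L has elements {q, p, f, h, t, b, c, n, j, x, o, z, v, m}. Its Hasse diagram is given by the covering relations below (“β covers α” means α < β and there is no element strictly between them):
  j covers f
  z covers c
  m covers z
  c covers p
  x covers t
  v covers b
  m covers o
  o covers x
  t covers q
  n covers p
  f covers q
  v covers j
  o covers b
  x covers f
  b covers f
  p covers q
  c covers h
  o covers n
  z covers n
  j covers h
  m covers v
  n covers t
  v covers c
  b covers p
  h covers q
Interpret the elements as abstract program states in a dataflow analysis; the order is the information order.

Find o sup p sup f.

Common upper bounds of {o, p, f}: m, o.
The least among these is o.

o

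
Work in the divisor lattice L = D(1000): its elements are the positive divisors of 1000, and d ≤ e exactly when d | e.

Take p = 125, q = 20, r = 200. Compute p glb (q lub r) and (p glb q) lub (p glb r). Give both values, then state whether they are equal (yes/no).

25; 25; yes

q lub r = 200, so p glb (q lub r) = 125 glb 200 = 25.
p glb q = 5 and p glb r = 25, so (p glb q) lub (p glb r) = 5 lub 25 = 25.
Equal: yes.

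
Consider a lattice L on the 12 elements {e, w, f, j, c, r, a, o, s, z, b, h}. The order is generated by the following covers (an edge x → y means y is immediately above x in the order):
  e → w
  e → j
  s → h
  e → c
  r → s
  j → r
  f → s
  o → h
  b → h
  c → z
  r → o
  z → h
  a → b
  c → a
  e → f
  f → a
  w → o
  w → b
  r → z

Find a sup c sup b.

Common upper bounds of {a, c, b}: b, h.
The least among these is b.

b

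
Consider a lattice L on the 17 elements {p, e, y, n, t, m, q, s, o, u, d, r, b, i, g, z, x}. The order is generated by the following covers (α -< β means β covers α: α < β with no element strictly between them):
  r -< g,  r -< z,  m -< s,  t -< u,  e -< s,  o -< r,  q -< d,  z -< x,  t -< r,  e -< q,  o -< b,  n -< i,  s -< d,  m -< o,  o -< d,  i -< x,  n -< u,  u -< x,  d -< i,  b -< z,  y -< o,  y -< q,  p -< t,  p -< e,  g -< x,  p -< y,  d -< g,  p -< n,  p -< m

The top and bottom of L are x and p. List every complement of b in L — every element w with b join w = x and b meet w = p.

e, n, u

Need w with b ∨ w = x and b ∧ w = p.
Checking each element gives: e, n, u.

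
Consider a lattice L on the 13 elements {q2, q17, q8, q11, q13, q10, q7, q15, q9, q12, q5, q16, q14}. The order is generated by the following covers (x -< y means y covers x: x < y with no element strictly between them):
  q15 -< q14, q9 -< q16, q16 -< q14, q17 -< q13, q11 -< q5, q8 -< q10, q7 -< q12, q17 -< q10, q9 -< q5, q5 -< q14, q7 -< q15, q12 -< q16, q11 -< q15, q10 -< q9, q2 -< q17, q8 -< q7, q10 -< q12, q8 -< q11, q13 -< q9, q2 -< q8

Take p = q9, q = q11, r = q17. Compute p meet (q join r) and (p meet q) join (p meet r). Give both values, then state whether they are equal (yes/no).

q9; q10; no

q join r = q5, so p meet (q join r) = q9 meet q5 = q9.
p meet q = q8 and p meet r = q17, so (p meet q) join (p meet r) = q8 join q17 = q10.
Equal: no.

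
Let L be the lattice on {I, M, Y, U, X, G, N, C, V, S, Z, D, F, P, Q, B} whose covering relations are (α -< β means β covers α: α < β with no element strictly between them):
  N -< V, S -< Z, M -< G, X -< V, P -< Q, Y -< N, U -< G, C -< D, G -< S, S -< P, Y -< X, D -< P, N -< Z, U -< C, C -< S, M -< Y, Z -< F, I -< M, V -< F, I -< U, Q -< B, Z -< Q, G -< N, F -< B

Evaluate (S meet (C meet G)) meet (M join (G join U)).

C ∧ G = U
S ∧ U = U
G ∨ U = G
M ∨ G = G
U ∧ G = U

U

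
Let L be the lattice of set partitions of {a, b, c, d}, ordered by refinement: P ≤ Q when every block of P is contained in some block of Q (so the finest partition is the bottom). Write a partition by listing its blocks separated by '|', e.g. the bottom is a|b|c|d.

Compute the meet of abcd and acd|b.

The meet (common refinement) of abcd and acd|b intersects blocks pairwise, giving acd|b.

acd|b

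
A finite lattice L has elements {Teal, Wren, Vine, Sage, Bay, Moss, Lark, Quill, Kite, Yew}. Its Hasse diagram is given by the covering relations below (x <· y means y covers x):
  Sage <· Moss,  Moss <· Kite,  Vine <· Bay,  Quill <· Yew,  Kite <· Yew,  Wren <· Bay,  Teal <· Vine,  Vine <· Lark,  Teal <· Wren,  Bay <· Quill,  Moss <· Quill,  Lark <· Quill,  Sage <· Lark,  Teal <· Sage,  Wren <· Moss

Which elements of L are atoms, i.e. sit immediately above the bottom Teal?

The atoms are exactly the elements that cover Teal: Sage, Vine, Wren.

Sage, Vine, Wren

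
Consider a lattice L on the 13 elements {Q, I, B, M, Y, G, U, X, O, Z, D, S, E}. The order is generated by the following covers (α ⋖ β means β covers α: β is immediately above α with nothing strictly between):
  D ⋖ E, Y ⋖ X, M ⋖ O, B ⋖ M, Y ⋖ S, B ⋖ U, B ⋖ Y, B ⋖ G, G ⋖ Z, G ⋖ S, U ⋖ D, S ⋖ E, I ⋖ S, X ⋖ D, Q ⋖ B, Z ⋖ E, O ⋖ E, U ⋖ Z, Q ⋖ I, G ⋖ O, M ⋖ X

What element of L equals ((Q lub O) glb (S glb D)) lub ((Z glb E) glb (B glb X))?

Q ∨ O = O
S ∧ D = Y
O ∧ Y = B
Z ∧ E = Z
B ∧ X = B
Z ∧ B = B
B ∨ B = B

B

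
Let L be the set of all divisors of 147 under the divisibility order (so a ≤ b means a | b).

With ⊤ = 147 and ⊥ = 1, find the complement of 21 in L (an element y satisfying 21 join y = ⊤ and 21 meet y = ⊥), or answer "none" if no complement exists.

For every candidate y, either 21 ∨ y ≠ 147 or 21 ∧ y ≠ 1; no complement exists.

none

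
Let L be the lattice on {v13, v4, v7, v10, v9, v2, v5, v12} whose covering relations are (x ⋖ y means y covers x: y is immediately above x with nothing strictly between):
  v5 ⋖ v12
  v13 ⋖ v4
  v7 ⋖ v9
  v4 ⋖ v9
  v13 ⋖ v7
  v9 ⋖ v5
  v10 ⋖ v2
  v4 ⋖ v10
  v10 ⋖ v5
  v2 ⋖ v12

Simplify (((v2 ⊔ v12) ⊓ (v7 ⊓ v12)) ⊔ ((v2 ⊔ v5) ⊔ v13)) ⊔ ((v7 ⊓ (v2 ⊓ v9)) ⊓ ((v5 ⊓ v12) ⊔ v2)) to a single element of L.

v2 ∨ v12 = v12
v7 ∧ v12 = v7
v12 ∧ v7 = v7
v2 ∨ v5 = v12
v12 ∨ v13 = v12
v7 ∨ v12 = v12
v2 ∧ v9 = v4
v7 ∧ v4 = v13
v5 ∧ v12 = v5
v5 ∨ v2 = v12
v13 ∧ v12 = v13
v12 ∨ v13 = v12

v12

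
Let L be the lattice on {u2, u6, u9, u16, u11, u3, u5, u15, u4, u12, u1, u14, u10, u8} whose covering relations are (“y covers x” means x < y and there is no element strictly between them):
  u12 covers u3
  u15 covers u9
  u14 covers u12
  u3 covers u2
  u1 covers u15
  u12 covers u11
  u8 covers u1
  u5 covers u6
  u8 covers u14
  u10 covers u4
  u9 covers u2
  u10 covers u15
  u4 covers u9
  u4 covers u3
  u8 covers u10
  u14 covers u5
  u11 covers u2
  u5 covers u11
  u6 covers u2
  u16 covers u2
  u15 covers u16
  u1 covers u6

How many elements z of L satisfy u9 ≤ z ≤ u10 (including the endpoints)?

4

The interval [u9, u10] = {u10, u15, u4, u9}, which has 4 elements.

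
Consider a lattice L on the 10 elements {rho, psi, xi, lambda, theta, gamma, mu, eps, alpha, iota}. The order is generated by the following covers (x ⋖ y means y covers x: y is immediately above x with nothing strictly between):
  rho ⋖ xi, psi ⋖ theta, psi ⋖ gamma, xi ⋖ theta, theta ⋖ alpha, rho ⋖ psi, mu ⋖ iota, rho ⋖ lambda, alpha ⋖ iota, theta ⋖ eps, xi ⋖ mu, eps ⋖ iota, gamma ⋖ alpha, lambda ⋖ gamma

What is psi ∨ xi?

theta

Common upper bounds of {psi, xi}: alpha, eps, iota, theta.
The least among these is theta.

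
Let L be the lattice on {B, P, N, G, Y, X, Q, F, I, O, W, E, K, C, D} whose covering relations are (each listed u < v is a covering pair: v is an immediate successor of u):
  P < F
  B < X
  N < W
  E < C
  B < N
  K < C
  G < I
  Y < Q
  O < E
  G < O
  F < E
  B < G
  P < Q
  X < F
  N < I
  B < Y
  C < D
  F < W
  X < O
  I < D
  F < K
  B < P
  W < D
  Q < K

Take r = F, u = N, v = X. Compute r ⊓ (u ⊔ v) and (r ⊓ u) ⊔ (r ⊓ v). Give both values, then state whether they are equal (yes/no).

u ⊔ v = W, so r ⊓ (u ⊔ v) = F ⊓ W = F.
r ⊓ u = B and r ⊓ v = X, so (r ⊓ u) ⊔ (r ⊓ v) = B ⊔ X = X.
Equal: no.

F; X; no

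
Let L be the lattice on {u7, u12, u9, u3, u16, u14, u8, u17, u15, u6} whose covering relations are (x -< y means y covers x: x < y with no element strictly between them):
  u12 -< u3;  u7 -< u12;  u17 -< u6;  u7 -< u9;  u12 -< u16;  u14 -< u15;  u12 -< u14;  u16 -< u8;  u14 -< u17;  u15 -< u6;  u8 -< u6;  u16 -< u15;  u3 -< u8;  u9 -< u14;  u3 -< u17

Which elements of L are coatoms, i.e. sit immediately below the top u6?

The coatoms are exactly the elements covered by u6: u15, u17, u8.

u15, u17, u8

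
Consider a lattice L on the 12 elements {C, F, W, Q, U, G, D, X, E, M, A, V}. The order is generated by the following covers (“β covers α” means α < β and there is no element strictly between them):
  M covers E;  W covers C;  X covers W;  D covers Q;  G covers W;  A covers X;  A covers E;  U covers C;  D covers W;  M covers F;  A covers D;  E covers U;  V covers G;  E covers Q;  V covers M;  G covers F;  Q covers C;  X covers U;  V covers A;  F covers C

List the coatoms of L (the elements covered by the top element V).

A, G, M

The coatoms are exactly the elements covered by V: A, G, M.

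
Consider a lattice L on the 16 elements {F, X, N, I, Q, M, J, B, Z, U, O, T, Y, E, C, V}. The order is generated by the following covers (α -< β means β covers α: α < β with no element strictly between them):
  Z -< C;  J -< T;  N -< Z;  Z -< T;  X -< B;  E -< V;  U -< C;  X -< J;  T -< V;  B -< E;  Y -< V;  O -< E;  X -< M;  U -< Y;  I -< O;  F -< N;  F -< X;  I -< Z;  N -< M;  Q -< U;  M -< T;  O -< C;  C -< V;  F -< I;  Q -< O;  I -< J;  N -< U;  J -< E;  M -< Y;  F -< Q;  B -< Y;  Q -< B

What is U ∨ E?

V

Common upper bounds of {U, E}: V.
The least among these is V.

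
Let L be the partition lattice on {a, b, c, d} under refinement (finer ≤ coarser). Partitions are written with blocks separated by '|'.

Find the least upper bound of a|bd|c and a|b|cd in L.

a|bcd

Common upper bounds of {a|bd|c, a|b|cd}: abcd, a|bcd.
The least among these is a|bcd.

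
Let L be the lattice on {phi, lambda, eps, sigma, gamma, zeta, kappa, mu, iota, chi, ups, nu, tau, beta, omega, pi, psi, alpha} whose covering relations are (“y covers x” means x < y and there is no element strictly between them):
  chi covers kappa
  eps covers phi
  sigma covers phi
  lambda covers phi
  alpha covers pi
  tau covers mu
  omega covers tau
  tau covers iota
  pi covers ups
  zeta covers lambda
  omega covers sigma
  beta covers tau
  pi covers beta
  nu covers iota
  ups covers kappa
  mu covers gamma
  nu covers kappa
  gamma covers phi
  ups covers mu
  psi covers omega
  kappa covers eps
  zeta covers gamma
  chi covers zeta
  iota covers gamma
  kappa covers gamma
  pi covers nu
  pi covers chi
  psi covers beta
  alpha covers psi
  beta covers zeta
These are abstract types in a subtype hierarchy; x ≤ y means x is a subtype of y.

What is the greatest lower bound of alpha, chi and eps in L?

Common lower bounds of {alpha, chi, eps}: eps, phi.
The greatest among these is eps.

eps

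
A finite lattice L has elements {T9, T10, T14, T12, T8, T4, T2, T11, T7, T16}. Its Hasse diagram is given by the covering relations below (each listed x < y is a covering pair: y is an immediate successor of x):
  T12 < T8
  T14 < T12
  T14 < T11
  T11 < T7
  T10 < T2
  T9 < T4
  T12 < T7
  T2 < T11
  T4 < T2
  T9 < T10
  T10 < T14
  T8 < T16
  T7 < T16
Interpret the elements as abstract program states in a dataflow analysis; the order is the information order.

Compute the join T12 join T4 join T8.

Common upper bounds of {T12, T4, T8}: T16.
The least among these is T16.

T16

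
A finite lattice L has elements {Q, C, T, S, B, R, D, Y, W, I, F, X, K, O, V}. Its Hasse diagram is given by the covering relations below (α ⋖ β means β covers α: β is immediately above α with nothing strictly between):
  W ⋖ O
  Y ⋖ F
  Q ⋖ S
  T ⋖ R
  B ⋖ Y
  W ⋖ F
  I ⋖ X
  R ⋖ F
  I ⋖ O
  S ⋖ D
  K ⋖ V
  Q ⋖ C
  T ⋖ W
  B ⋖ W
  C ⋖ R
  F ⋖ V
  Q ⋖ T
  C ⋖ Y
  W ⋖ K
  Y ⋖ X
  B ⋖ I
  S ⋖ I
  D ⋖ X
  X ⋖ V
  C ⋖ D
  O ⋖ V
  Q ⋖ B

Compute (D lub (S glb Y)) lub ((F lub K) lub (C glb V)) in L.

V

S ∧ Y = Q
D ∨ Q = D
F ∨ K = V
C ∧ V = C
V ∨ C = V
D ∨ V = V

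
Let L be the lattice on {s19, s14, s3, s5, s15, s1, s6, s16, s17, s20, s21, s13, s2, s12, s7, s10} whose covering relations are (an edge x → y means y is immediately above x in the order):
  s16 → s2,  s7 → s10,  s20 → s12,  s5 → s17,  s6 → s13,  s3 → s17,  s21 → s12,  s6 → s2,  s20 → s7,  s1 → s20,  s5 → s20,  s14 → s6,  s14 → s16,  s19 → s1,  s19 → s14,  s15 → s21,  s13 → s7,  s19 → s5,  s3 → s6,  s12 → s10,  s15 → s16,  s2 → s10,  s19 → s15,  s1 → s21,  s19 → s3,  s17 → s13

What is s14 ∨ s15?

Common upper bounds of {s14, s15}: s10, s16, s2.
The least among these is s16.

s16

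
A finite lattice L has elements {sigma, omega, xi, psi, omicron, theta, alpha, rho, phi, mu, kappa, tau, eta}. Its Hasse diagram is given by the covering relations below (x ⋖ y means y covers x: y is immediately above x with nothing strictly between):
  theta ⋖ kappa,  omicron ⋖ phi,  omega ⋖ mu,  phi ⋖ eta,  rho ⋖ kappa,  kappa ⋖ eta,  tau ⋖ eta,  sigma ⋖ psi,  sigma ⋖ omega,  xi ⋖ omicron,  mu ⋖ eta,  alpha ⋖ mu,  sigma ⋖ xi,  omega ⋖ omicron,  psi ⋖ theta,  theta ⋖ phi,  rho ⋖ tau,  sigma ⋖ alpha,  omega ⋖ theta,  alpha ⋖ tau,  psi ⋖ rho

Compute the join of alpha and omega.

Common upper bounds of {alpha, omega}: eta, mu.
The least among these is mu.

mu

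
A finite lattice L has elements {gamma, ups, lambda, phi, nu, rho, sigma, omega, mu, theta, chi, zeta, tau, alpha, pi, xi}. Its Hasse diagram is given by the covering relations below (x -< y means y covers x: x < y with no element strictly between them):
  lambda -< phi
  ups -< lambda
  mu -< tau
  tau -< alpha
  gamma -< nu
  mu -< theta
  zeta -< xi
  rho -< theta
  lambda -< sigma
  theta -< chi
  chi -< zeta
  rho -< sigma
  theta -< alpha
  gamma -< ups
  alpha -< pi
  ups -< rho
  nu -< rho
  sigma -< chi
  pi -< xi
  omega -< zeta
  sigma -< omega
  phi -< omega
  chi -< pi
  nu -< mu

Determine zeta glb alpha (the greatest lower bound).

Common lower bounds of {zeta, alpha}: gamma, mu, nu, rho, theta, ups.
The greatest among these is theta.

theta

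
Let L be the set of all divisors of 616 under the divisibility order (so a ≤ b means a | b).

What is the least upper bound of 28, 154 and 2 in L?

In the divisibility order, the join is the least common multiple: lcm(28, 154, 2) = 308.

308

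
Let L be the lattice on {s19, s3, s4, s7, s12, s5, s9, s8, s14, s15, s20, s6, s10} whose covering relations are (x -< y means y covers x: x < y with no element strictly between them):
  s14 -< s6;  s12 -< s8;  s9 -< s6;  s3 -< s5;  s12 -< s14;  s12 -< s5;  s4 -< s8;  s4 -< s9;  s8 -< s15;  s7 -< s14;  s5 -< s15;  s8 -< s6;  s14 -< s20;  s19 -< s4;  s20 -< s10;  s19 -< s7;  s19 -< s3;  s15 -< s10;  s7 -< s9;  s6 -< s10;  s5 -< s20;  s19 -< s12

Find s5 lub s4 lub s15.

Common upper bounds of {s5, s4, s15}: s10, s15.
The least among these is s15.

s15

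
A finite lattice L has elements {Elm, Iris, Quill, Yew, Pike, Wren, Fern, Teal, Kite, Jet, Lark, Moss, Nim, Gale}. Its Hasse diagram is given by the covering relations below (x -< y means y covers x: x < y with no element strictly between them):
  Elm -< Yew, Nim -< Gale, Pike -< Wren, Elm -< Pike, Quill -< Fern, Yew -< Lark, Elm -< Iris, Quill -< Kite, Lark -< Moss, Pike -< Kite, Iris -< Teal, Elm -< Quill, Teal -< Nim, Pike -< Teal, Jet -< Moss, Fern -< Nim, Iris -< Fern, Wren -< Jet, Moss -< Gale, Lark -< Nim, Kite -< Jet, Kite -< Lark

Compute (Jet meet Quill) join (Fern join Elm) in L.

Fern

Jet ∧ Quill = Quill
Fern ∨ Elm = Fern
Quill ∨ Fern = Fern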